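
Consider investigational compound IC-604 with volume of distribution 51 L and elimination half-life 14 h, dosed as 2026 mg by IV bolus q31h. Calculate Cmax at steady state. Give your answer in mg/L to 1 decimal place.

50.6 mg/L

k = ln2/t½ = ln2/14 ≈ 0.049511 h⁻¹; fraction remaining f = e^(−kτ) = e^(−0.049511×31) ≈ 0.2155.
Accumulation ratio R = 1/(1 − f) ≈ 1/0.7845 ≈ 1.2747.
Each bolus raises the concentration by D/Vd = 2026/51 ≈ 39.725 mg/L.
Cmax,ss = C₀/(1 − f) ≈ 39.725/0.7845 ≈ 50.637 mg/L.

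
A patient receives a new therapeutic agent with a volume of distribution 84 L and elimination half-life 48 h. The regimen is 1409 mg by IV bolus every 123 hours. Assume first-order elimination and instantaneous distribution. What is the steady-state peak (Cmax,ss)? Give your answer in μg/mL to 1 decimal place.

20.2 μg/mL

Over one 123-h interval, 123/48 ≈ 2.5625 half-lives elapse, leaving f ≈ 0.1693 of each dose.
At steady state, accumulation factor R = 1/(1 − e^(−kτ)) ≈ 1.2038.
Single-dose peak C₀ = D/Vd = 1409/84 ≈ 16.774 μg/mL.
Steady-state peak Cmax,ss = C₀·R ≈ 16.774 × 1.2038 ≈ 20.193 μg/mL.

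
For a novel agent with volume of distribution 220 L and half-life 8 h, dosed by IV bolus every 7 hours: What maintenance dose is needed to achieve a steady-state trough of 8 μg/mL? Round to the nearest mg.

τ/t½ = 7/8 ≈ 0.875, so f = (1/2)^(7/8) ≈ 0.545254.
Cmin,ss = (D/Vd)·f/(1−f), so D = Cmin,ss·Vd·(1−f)/f.
D = 8 × 220 × (1−f)/f ≈ 8 × 220 × 0.83401 ≈ 1467.86 mg.

1468 mg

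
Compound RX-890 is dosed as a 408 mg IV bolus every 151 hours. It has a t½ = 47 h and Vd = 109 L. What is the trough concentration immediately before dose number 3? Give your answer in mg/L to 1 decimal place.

0.4 mg/L

f = (1/2)^(τ/t½) = (1/2)^(151/47) ≈ 0.1079.
C₀ = D/Vd = 408/109 ≈ 3.743 mg/L.
Before the 3rd dose, 2 doses have been given. Superposition: Cmin = C₀·(f + f²).
≈ 3.743 × (0.1079 + 0.0116) ≈ 3.743 × 0.1195 ≈ 0.447 mg/L.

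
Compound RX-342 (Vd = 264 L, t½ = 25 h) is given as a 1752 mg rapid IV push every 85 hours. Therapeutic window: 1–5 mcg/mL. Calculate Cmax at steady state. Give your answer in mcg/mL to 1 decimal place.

τ/t½ = 85/25 ≈ 3.4, so fraction remaining f = (1/2)^(85/25) ≈ 0.0947.
Accumulation ratio R = 1/(1 − f) ≈ 1/0.9053 ≈ 1.1046.
Each bolus raises the concentration by D/Vd = 1752/264 ≈ 6.636 mcg/mL.
Cmax,ss = C₀/(1 − f) ≈ 6.636/0.9053 ≈ 7.330 mcg/mL.
Peak 7.3 mcg/mL vs MTC 5 mcg/mL: exceeds toxic threshold.

7.3 mcg/mL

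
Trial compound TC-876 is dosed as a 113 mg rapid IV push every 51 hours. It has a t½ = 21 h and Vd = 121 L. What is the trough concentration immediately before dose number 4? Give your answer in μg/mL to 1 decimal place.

f = (1/2)^(τ/t½) = (1/2)^(51/21) ≈ 0.1857.
C₀ = D/Vd = 113/121 ≈ 0.934 μg/mL.
Before the 4th dose, 3 doses have been given. Superposition: Cmin = C₀·(f + f² + … + f^3).
≈ 0.934 × (0.1857 + 0.0345 + 0.0064) ≈ 0.934 × 0.2266 ≈ 0.212 μg/mL.

0.2 μg/mL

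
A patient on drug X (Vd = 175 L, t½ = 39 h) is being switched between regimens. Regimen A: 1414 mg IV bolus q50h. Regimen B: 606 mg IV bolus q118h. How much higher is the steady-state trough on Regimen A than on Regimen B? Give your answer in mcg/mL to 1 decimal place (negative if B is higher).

5.2 mcg/mL

Regimen A: f = (1/2)^(50/39) ≈ 0.4112; Cmin,ss = (1414/175)·f/(1−f) ≈ 5.643 mcg/mL.
Regimen B: f = (1/2)^(118/39) ≈ 0.1228; Cmin,ss = (606/175)·f/(1−f) ≈ 0.485 mcg/mL.
Difference ≈ 5.643 − 0.485 ≈ 5.158 mcg/mL.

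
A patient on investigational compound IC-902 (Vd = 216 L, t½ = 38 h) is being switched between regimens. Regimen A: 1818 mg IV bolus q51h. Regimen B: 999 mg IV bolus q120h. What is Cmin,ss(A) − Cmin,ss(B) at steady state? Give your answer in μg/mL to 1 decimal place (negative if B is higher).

4.9 μg/mL

Regimen A: f = (1/2)^(51/38) ≈ 0.3944; Cmin,ss = (1818/216)·f/(1−f) ≈ 5.481 μg/mL.
Regimen B: f = (1/2)^(120/38) ≈ 0.1120; Cmin,ss = (999/216)·f/(1−f) ≈ 0.583 μg/mL.
Difference ≈ 5.481 − 0.583 ≈ 4.898 μg/mL.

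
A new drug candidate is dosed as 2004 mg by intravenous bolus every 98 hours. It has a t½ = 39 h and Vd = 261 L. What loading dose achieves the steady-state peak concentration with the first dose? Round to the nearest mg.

f = (1/2)^(98/39) ≈ 0.175213; accumulation ratio R = 1/(1−f) ≈ 1.21243.
Loading dose to hit Cmax,ss on first dose: D_load = D_maint·R ≈ 2004 × 1.21243 ≈ 2429.71 mg.

2430 mg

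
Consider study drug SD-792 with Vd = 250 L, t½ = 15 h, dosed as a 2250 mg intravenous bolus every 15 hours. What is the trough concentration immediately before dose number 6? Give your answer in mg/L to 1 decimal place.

f = (1/2)^(τ/t½) = (1/2)^(15/15) ≈ 0.5000.
C₀ = D/Vd = 2250/250 ≈ 9.000 mg/L.
Before the 6th dose, 5 doses have been given. Superposition: Cmin = C₀·(f + f² + … + f^5).
≈ 9.000 × (0.5000 + 0.2500 + 0.1250 + 0.0625 + 0.0313) ≈ 9.000 × 0.9688 ≈ 8.719 mg/L.

8.7 mg/L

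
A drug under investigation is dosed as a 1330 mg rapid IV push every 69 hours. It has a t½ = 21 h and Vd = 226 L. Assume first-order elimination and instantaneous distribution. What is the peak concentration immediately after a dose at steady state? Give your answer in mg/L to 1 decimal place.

6.6 mg/L

k = ln2/t½ = ln2/21 ≈ 0.033007 h⁻¹; fraction remaining f = e^(−kτ) = e^(−0.033007×69) ≈ 0.1025.
At steady state, accumulation factor R = 1/(1 − e^(−kτ)) ≈ 1.1142.
Each bolus raises the concentration by D/Vd = 1330/226 ≈ 5.885 mg/L.
Steady-state peak Cmax,ss = C₀·R ≈ 5.885 × 1.1142 ≈ 6.557 mg/L.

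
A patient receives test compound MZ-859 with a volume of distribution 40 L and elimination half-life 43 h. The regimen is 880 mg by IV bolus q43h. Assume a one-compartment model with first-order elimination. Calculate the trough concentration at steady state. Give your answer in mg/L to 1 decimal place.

The dosing interval is 1 half-life, so f = 2^(−1) = 0.5.
At steady state, R = 1/(1 − 0.5) = 2/1.
Single-dose peak C₀ = D/Vd = 880/40 = 22 mg/L.
Steady-state peak Cmax,ss = C₀·R = 22 × 2/1 ≈ 44.000 mg/L.
Steady-state trough Cmin,ss = Cmax,ss·f ≈ 44.000 × 0.5 ≈ 22.000 mg/L.

22.0 mg/L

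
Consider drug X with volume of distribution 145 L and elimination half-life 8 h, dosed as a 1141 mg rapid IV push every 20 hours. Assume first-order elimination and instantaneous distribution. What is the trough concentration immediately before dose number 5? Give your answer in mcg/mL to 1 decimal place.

1.7 mcg/mL

f = (1/2)^(τ/t½) = (1/2)^(20/8) ≈ 0.1768.
C₀ = D/Vd = 1141/145 ≈ 7.869 mcg/mL.
Before the 5th dose, 4 doses have been given. Superposition: Cmin = C₀·(f + f² + … + f^4).
≈ 7.869 × (0.1768 + 0.0313 + 0.0055 + 0.0010) ≈ 7.869 × 0.2146 ≈ 1.689 mcg/mL.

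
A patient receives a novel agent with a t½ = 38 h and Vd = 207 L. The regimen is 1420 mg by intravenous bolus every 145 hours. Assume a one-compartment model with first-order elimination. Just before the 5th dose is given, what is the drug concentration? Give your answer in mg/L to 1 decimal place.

f = (1/2)^(τ/t½) = (1/2)^(145/38) ≈ 0.0710.
C₀ = D/Vd = 1420/207 ≈ 6.860 mg/L.
Before the 5th dose, 4 doses have been given. Superposition: Cmin = C₀·(f + f² + … + f^4).
≈ 6.860 × (0.0710 + 0.0050 + 0.0004 + 0.0000) ≈ 6.860 × 0.0764 ≈ 0.524 mg/L.

0.5 mg/L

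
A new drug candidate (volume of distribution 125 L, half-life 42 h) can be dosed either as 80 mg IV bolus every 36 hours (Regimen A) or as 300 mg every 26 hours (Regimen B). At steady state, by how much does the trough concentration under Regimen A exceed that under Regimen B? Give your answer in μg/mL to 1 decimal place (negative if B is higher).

-3.7 μg/mL

Regimen A: f = (1/2)^(36/42) ≈ 0.5520; Cmin,ss = (80/125)·f/(1−f) ≈ 0.789 μg/mL.
Regimen B: f = (1/2)^(26/42) ≈ 0.6511; Cmin,ss = (300/125)·f/(1−f) ≈ 4.479 μg/mL.
Difference ≈ 0.789 − 4.479 ≈ -3.690 μg/mL.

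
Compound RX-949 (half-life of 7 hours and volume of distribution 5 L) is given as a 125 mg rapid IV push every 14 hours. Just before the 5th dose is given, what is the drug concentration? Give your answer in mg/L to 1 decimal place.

f = (1/2)^(τ/t½) = (1/2)^(14/7) ≈ 0.2500.
C₀ = D/Vd = 125/5 ≈ 25.000 mg/L.
Before the 5th dose, 4 doses have been given. Superposition: Cmin = C₀·(f + f² + … + f^4).
≈ 25.000 × (0.2500 + 0.0625 + 0.0156 + 0.0039) ≈ 25.000 × 0.3320 ≈ 8.300 mg/L.

8.3 mg/L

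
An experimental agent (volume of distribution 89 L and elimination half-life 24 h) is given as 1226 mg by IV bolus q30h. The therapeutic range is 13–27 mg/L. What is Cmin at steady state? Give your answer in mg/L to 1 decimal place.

Over one 30-h interval, 30/24 ≈ 1.25 half-lives elapse, leaving f ≈ 0.4204 of each dose.
Single-dose peak C₀ = D/Vd = 1226/89 ≈ 13.775 mg/L.
Steady-state trough Cmin,ss = C₀·f/(1−f) ≈ 13.775 × 0.4204/0.5796 ≈ 9.991 mg/L.
Trough 10.0 mg/L vs MEC 13 mg/L: subtherapeutic.

10.0 mg/L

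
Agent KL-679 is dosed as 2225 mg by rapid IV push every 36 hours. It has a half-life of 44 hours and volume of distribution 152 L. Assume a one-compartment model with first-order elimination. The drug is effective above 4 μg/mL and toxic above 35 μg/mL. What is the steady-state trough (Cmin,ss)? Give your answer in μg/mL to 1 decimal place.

19.2 μg/mL

τ/t½ = 36/44 ≈ 0.81818, so fraction remaining f = (1/2)^(36/44) ≈ 0.5672.
Accumulation ratio R = 1/(1 − f) ≈ 1/0.4328 ≈ 2.3105.
Single-dose peak C₀ = D/Vd = 2225/152 ≈ 14.638 μg/mL.
Cmax,ss = C₀/(1 − f) ≈ 14.638/0.4328 ≈ 33.822 μg/mL.
One interval later, Cmin,ss = Cmax,ss·e^(−kτ) ≈ 33.822 × 0.5672 ≈ 19.184 μg/mL.
Trough 19.2 μg/mL vs MEC 4 μg/mL: adequate.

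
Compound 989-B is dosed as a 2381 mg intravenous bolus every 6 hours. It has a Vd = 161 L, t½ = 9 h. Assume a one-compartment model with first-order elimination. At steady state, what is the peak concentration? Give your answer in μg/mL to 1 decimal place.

k = ln2/t½ = ln2/9 ≈ 0.077016 h⁻¹; fraction remaining f = e^(−kτ) = e^(−0.077016×6) ≈ 0.6300.
At steady state, accumulation factor R = 1/(1 − e^(−kτ)) ≈ 2.7027.
Each bolus raises the concentration by D/Vd = 2381/161 ≈ 14.789 μg/mL.
Cmax,ss = C₀/(1 − f) ≈ 14.789/0.3700 ≈ 39.970 μg/mL.

40.0 μg/mL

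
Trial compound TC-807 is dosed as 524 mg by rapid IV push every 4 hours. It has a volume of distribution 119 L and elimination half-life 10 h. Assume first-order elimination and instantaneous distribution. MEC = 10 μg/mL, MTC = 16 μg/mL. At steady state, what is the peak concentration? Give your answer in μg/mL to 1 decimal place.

18.2 μg/mL

τ/t½ = 4/10 ≈ 0.4, so fraction remaining f = (1/2)^(4/10) ≈ 0.7579.
Accumulation ratio R = 1/(1 − f) ≈ 1/0.2421 ≈ 4.1305.
Single-dose peak C₀ = D/Vd = 524/119 ≈ 4.403 μg/mL.
Steady-state peak Cmax,ss = C₀·R ≈ 4.403 × 4.1305 ≈ 18.187 μg/mL.
Peak 18.2 μg/mL vs MTC 16 μg/mL: exceeds toxic threshold.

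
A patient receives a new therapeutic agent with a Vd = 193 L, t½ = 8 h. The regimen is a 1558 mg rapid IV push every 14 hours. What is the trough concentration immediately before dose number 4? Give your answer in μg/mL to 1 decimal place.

3.3 μg/mL

f = (1/2)^(τ/t½) = (1/2)^(14/8) ≈ 0.2973.
C₀ = D/Vd = 1558/193 ≈ 8.073 μg/mL.
Before the 4th dose, 3 doses have been given. Superposition: Cmin = C₀·(f + f² + … + f^3).
≈ 8.073 × (0.2973 + 0.0884 + 0.0263) ≈ 8.073 × 0.4120 ≈ 3.326 μg/mL.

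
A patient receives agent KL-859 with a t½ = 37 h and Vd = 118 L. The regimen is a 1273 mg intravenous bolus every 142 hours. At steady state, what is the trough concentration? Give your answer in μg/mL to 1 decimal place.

0.8 μg/mL

Over one 142-h interval, 142/37 ≈ 3.8378 half-lives elapse, leaving f ≈ 0.0699 of each dose.
Accumulation ratio R = 1/(1 − f) ≈ 1/0.9301 ≈ 1.0752.
Each bolus raises the concentration by D/Vd = 1273/118 ≈ 10.788 μg/mL.
Cmax,ss = C₀/(1 − f) ≈ 10.788/0.9301 ≈ 11.599 μg/mL.
Steady-state trough Cmin,ss = Cmax,ss·f ≈ 11.599 × 0.0699 ≈ 0.811 μg/mL.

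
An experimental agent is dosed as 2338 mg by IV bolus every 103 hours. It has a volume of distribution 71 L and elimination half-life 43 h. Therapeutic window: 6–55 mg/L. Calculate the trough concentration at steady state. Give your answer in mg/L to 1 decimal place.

k = ln2/t½ = ln2/43 ≈ 0.016120 h⁻¹; fraction remaining f = e^(−kτ) = e^(−0.016120×103) ≈ 0.1901.
Each bolus raises the concentration by D/Vd = 2338/71 ≈ 32.930 mg/L.
Steady-state trough Cmin,ss = C₀·f/(1−f) ≈ 32.930 × 0.1901/0.8099 ≈ 7.729 mg/L.
Trough 7.7 mg/L vs MEC 6 mg/L: adequate.

7.7 mg/L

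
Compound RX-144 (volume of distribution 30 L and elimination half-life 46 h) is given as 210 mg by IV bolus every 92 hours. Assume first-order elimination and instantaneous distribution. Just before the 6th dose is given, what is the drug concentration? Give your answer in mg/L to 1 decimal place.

f = (1/2)^(τ/t½) = (1/2)^(92/46) ≈ 0.2500.
C₀ = D/Vd = 210/30 ≈ 7.000 mg/L.
Before the 6th dose, 5 doses have been given. Superposition: Cmin = C₀·(f + f² + … + f^5).
≈ 7.000 × (0.2500 + 0.0625 + 0.0156 + 0.0039 + 0.0010) ≈ 7.000 × 0.3330 ≈ 2.331 mg/L.

2.3 mg/L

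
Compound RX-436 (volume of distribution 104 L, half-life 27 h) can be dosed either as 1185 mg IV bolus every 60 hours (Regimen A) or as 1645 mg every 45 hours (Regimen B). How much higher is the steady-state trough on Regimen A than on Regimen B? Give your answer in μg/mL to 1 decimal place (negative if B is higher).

-4.2 μg/mL

Regimen A: f = (1/2)^(60/27) ≈ 0.2143; Cmin,ss = (1185/104)·f/(1−f) ≈ 3.108 μg/mL.
Regimen B: f = (1/2)^(45/27) ≈ 0.3150; Cmin,ss = (1645/104)·f/(1−f) ≈ 7.274 μg/mL.
Difference ≈ 3.108 − 7.274 ≈ -4.166 μg/mL.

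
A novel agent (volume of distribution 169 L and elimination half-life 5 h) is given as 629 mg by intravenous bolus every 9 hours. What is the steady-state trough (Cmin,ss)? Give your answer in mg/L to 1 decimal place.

τ/t½ = 9/5 ≈ 1.8, so fraction remaining f = (1/2)^(9/5) ≈ 0.2872.
Each bolus raises the concentration by D/Vd = 629/169 ≈ 3.722 mg/L.
Steady-state trough Cmin,ss = C₀·f/(1−f) ≈ 3.722 × 0.2872/0.7128 ≈ 1.500 mg/L.

1.5 mg/L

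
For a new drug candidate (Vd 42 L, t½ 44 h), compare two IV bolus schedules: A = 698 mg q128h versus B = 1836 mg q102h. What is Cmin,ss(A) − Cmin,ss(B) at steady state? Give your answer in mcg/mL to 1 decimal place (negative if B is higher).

-8.4 mcg/mL

Regimen A: f = (1/2)^(128/44) ≈ 0.1331; Cmin,ss = (698/42)·f/(1−f) ≈ 2.552 mcg/mL.
Regimen B: f = (1/2)^(102/44) ≈ 0.2005; Cmin,ss = (1836/42)·f/(1−f) ≈ 10.963 mcg/mL.
Difference ≈ 2.552 − 10.963 ≈ -8.411 mcg/mL.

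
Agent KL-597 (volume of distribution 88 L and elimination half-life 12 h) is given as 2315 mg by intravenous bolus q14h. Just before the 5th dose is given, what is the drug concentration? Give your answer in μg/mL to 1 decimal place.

f = (1/2)^(τ/t½) = (1/2)^(14/12) ≈ 0.4454.
C₀ = D/Vd = 2315/88 ≈ 26.307 μg/mL.
Before the 5th dose, 4 doses have been given. Superposition: Cmin = C₀·(f + f² + … + f^4).
≈ 26.307 × (0.4454 + 0.1984 + 0.0884 + 0.0394) ≈ 26.307 × 0.7716 ≈ 20.298 μg/mL.

20.3 μg/mL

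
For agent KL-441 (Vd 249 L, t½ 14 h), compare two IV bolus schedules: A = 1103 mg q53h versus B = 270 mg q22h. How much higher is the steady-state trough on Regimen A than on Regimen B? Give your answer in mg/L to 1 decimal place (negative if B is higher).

-0.2 mg/L

Regimen A: f = (1/2)^(53/14) ≈ 0.0725; Cmin,ss = (1103/249)·f/(1−f) ≈ 0.346 mg/L.
Regimen B: f = (1/2)^(22/14) ≈ 0.3365; Cmin,ss = (270/249)·f/(1−f) ≈ 0.550 mg/L.
Difference ≈ 0.346 − 0.550 ≈ -0.204 mg/L.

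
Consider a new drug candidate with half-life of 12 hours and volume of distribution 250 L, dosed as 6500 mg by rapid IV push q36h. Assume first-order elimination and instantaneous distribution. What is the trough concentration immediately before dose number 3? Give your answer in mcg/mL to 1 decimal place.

f = (1/2)^(τ/t½) = (1/2)^(36/12) ≈ 0.1250.
C₀ = D/Vd = 6500/250 ≈ 26.000 mcg/mL.
Before the 3rd dose, 2 doses have been given. Superposition: Cmin = C₀·(f + f²).
≈ 26.000 × (0.1250 + 0.0156) ≈ 26.000 × 0.1406 ≈ 3.656 mcg/mL.

3.7 mcg/mL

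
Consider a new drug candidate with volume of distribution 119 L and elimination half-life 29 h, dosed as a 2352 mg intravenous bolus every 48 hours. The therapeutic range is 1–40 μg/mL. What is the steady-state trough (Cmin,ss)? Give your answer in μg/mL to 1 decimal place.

τ/t½ = 48/29 ≈ 1.6552, so fraction remaining f = (1/2)^(48/29) ≈ 0.3175.
At steady state, accumulation factor R = 1/(1 − e^(−kτ)) ≈ 1.4652.
Single-dose peak C₀ = D/Vd = 2352/119 ≈ 19.765 μg/mL.
Steady-state peak Cmax,ss = C₀·R ≈ 19.765 × 1.4652 ≈ 28.960 μg/mL.
Steady-state trough Cmin,ss = Cmax,ss·f ≈ 28.960 × 0.3175 ≈ 9.195 μg/mL.
Trough 9.2 μg/mL vs MEC 1 μg/mL: adequate.

9.2 μg/mL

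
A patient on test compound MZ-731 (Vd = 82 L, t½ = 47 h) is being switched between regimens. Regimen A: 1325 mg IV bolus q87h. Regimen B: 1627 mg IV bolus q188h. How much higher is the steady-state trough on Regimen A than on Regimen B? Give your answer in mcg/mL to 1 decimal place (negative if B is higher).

4.9 mcg/mL

Regimen A: f = (1/2)^(87/47) ≈ 0.2772; Cmin,ss = (1325/82)·f/(1−f) ≈ 6.197 mcg/mL.
Regimen B: f = (1/2)^(188/47) ≈ 0.0625; Cmin,ss = (1627/82)·f/(1−f) ≈ 1.323 mcg/mL.
Difference ≈ 6.197 − 1.323 ≈ 4.874 mcg/mL.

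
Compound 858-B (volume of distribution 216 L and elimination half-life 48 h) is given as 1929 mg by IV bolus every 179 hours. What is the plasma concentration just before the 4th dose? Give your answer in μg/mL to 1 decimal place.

f = (1/2)^(τ/t½) = (1/2)^(179/48) ≈ 0.0754.
C₀ = D/Vd = 1929/216 ≈ 8.931 μg/mL.
Before the 4th dose, 3 doses have been given. Superposition: Cmin = C₀·(f + f² + … + f^3).
≈ 8.931 × (0.0754 + 0.0057 + 0.0004) ≈ 8.931 × 0.0815 ≈ 0.728 μg/mL.

0.7 μg/mL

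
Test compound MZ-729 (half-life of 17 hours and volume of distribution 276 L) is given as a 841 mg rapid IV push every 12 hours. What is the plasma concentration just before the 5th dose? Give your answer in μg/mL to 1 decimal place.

4.1 μg/mL

f = (1/2)^(τ/t½) = (1/2)^(12/17) ≈ 0.6131.
C₀ = D/Vd = 841/276 ≈ 3.047 μg/mL.
Before the 5th dose, 4 doses have been given. Superposition: Cmin = C₀·(f + f² + … + f^4).
≈ 3.047 × (0.6131 + 0.3759 + 0.2305 + 0.1413) ≈ 3.047 × 1.3608 ≈ 4.146 μg/mL.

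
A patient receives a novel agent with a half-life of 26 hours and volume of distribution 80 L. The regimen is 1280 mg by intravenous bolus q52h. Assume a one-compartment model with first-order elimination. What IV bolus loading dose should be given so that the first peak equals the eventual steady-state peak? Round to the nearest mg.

f = (1/2)^(52/26) ≈ 0.250000; accumulation ratio R = 1/(1−f) ≈ 1.33333.
Loading dose to hit Cmax,ss on first dose: D_load = D_maint·R ≈ 1280 × 1.33333 ≈ 1706.66 mg.

1707 mg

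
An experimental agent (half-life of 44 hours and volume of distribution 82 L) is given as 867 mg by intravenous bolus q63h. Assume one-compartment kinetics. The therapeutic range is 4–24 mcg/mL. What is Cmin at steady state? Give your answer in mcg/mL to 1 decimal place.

τ/t½ = 63/44 ≈ 1.4318, so fraction remaining f = (1/2)^(63/44) ≈ 0.3707.
At steady state, accumulation factor R = 1/(1 − e^(−kτ)) ≈ 1.5891.
Each bolus raises the concentration by D/Vd = 867/82 ≈ 10.573 mcg/mL.
Steady-state peak Cmax,ss = C₀·R ≈ 10.573 × 1.5891 ≈ 16.802 mcg/mL.
One interval later, Cmin,ss = Cmax,ss·e^(−kτ) ≈ 16.802 × 0.3707 ≈ 6.229 mcg/mL.
Trough 6.2 mcg/mL vs MEC 4 mcg/mL: adequate.

6.2 mcg/mL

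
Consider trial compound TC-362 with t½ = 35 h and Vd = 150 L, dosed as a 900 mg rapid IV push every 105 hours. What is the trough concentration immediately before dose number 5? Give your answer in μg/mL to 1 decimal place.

0.9 μg/mL

f = (1/2)^(τ/t½) = (1/2)^(105/35) ≈ 0.1250.
C₀ = D/Vd = 900/150 ≈ 6.000 μg/mL.
Before the 5th dose, 4 doses have been given. Superposition: Cmin = C₀·(f + f² + … + f^4).
≈ 6.000 × (0.1250 + 0.0156 + 0.0020 + 0.0002) ≈ 6.000 × 0.1428 ≈ 0.857 μg/mL.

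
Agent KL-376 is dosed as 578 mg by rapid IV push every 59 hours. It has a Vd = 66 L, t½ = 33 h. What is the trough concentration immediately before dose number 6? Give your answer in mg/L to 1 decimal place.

3.6 mg/L

f = (1/2)^(τ/t½) = (1/2)^(59/33) ≈ 0.2896.
C₀ = D/Vd = 578/66 ≈ 8.758 mg/L.
Before the 6th dose, 5 doses have been given. Superposition: Cmin = C₀·(f + f² + … + f^5).
≈ 8.758 × (0.2896 + 0.0839 + 0.0243 + 0.0070 + 0.0020) ≈ 8.758 × 0.4068 ≈ 3.563 mg/L.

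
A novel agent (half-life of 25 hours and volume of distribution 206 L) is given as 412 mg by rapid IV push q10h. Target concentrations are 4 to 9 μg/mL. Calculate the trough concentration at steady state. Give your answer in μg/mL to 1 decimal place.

τ/t½ = 10/25 ≈ 0.4, so fraction remaining f = (1/2)^(10/25) ≈ 0.7579.
Accumulation ratio R = 1/(1 − f) ≈ 1/0.2421 ≈ 4.1305.
Single-dose peak C₀ = D/Vd = 412/206 ≈ 2.000 μg/mL.
Steady-state peak Cmax,ss = C₀·R ≈ 2.000 × 4.1305 ≈ 8.261 μg/mL.
One interval later, Cmin,ss = Cmax,ss·e^(−kτ) ≈ 8.261 × 0.7579 ≈ 6.261 μg/mL.
Trough 6.3 μg/mL vs MEC 4 μg/mL: adequate.

6.3 μg/mL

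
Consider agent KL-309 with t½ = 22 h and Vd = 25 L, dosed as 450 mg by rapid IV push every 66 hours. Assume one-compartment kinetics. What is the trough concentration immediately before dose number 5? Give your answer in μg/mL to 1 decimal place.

f = (1/2)^(τ/t½) = (1/2)^(66/22) ≈ 0.1250.
C₀ = D/Vd = 450/25 ≈ 18.000 μg/mL.
Before the 5th dose, 4 doses have been given. Superposition: Cmin = C₀·(f + f² + … + f^4).
≈ 18.000 × (0.1250 + 0.0156 + 0.0020 + 0.0002) ≈ 18.000 × 0.1428 ≈ 2.570 μg/mL.

2.6 μg/mL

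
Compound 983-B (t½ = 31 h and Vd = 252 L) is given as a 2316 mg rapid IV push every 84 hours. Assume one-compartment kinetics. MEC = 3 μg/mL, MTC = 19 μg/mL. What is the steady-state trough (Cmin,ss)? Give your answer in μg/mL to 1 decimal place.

Over one 84-h interval, 84/31 ≈ 2.7097 half-lives elapse, leaving f ≈ 0.1529 of each dose.
Accumulation ratio R = 1/(1 − f) ≈ 1/0.8471 ≈ 1.1805.
Each bolus raises the concentration by D/Vd = 2316/252 ≈ 9.190 μg/mL.
Cmax,ss = C₀/(1 − f) ≈ 9.190/0.8471 ≈ 10.849 μg/mL.
One interval later, Cmin,ss = Cmax,ss·e^(−kτ) ≈ 10.849 × 0.1529 ≈ 1.659 μg/mL.
Trough 1.7 μg/mL vs MEC 3 μg/mL: subtherapeutic.

1.7 μg/mL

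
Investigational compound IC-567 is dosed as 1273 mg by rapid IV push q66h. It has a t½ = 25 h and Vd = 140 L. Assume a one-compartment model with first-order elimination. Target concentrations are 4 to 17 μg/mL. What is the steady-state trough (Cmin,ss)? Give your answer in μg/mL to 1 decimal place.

1.7 μg/mL

k = ln2/t½ = ln2/25 ≈ 0.027726 h⁻¹; fraction remaining f = e^(−kτ) = e^(−0.027726×66) ≈ 0.1604.
Each bolus raises the concentration by D/Vd = 1273/140 ≈ 9.093 μg/mL.
Steady-state trough Cmin,ss = C₀·f/(1−f) ≈ 9.093 × 0.1604/0.8396 ≈ 1.737 μg/mL.
Trough 1.7 μg/mL vs MEC 4 μg/mL: subtherapeutic.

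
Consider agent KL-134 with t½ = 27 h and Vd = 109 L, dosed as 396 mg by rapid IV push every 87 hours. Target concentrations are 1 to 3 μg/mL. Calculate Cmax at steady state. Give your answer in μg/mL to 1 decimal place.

4.1 μg/mL

k = ln2/t½ = ln2/27 ≈ 0.025672 h⁻¹; fraction remaining f = e^(−kτ) = e^(−0.025672×87) ≈ 0.1072.
Accumulation ratio R = 1/(1 − f) ≈ 1/0.8928 ≈ 1.1201.
Each bolus raises the concentration by D/Vd = 396/109 ≈ 3.633 μg/mL.
Cmax,ss = C₀/(1 − f) ≈ 3.633/0.8928 ≈ 4.069 μg/mL.
Peak 4.1 μg/mL vs MTC 3 μg/mL: exceeds toxic threshold.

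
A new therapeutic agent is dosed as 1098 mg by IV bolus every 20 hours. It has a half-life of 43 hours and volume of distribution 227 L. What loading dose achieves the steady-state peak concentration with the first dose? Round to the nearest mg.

f = (1/2)^(20/43) ≈ 0.724413; accumulation ratio R = 1/(1−f) ≈ 3.62862.
Loading dose to hit Cmax,ss on first dose: D_load = D_maint·R ≈ 1098 × 3.62862 ≈ 3984.22 mg.

3984 mg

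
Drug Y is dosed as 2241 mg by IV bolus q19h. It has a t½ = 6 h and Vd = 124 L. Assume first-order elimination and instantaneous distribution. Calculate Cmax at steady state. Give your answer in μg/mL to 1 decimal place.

k = ln2/t½ = ln2/6 ≈ 0.115525 h⁻¹; fraction remaining f = e^(−kτ) = e^(−0.115525×19) ≈ 0.1114.
Accumulation ratio R = 1/(1 − f) ≈ 1/0.8886 ≈ 1.1254.
Single-dose peak C₀ = D/Vd = 2241/124 ≈ 18.073 μg/mL.
Steady-state peak Cmax,ss = C₀·R ≈ 18.073 × 1.1254 ≈ 20.339 μg/mL.

20.3 μg/mL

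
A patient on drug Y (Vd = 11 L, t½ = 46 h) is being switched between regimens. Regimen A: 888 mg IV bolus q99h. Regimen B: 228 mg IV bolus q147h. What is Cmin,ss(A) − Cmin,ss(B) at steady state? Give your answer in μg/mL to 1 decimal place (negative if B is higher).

Regimen A: f = (1/2)^(99/46) ≈ 0.2250; Cmin,ss = (888/11)·f/(1−f) ≈ 23.437 μg/mL.
Regimen B: f = (1/2)^(147/46) ≈ 0.1091; Cmin,ss = (228/11)·f/(1−f) ≈ 2.538 μg/mL.
Difference ≈ 23.437 − 2.538 ≈ 20.899 μg/mL.

20.9 μg/mL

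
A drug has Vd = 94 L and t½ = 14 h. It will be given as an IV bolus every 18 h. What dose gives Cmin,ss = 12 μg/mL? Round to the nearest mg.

τ/t½ = 18/14 ≈ 1.2857, so f = (1/2)^(18/14) ≈ 0.410168.
Cmin,ss = (D/Vd)·f/(1−f), so D = Cmin,ss·Vd·(1−f)/f.
D = 12 × 94 × (1−f)/f ≈ 12 × 94 × 1.43803 ≈ 1622.10 mg.

1622 mg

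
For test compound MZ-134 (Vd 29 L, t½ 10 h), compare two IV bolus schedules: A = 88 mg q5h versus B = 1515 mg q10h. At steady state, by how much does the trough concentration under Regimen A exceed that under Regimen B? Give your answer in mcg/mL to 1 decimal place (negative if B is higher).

-44.9 mcg/mL

Regimen A: f = (1/2)^(5/10) ≈ 0.7071; Cmin,ss = (88/29)·f/(1−f) ≈ 7.326 mcg/mL.
Regimen B: f = (1/2)^(10/10) ≈ 0.5000; Cmin,ss = (1515/29)·f/(1−f) ≈ 52.241 mcg/mL.
Difference ≈ 7.326 − 52.241 ≈ -44.915 mcg/mL.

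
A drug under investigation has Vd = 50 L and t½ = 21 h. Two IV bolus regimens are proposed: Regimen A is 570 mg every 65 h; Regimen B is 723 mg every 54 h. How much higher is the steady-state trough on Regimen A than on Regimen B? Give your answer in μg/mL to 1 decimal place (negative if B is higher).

Regimen A: f = (1/2)^(65/21) ≈ 0.1170; Cmin,ss = (570/50)·f/(1−f) ≈ 1.511 μg/mL.
Regimen B: f = (1/2)^(54/21) ≈ 0.1682; Cmin,ss = (723/50)·f/(1−f) ≈ 2.924 μg/mL.
Difference ≈ 1.511 − 2.924 ≈ -1.413 μg/mL.

-1.4 μg/mL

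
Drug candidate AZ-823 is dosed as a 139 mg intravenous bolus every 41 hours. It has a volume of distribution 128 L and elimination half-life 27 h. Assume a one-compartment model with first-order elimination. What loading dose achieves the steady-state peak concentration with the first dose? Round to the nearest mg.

214 mg

f = (1/2)^(41/27) ≈ 0.349044; accumulation ratio R = 1/(1−f) ≈ 1.53620.
Loading dose to hit Cmax,ss on first dose: D_load = D_maint·R ≈ 139 × 1.53620 ≈ 213.53 mg.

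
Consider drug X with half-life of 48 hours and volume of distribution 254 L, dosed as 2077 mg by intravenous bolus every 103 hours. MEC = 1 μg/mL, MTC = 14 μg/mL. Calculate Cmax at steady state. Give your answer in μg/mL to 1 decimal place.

Over one 103-h interval, 103/48 ≈ 2.1458 half-lives elapse, leaving f ≈ 0.2260 of each dose.
At steady state, accumulation factor R = 1/(1 − e^(−kτ)) ≈ 1.2920.
Each bolus raises the concentration by D/Vd = 2077/254 ≈ 8.177 μg/mL.
Steady-state peak Cmax,ss = C₀·R ≈ 8.177 × 1.2920 ≈ 10.565 μg/mL.
Peak 10.6 μg/mL vs MTC 14 μg/mL: below toxic threshold.

10.6 μg/mL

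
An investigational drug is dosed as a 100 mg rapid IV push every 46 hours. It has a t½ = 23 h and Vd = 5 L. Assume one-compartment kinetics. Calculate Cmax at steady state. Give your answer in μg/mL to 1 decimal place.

The dosing interval is 2 half-lives, so f = 2^(−2) = 0.25.
At steady state, R = 1/(1 − 0.25) = 4/3.
Single-dose peak C₀ = D/Vd = 100/5 = 20 μg/mL.
Steady-state peak Cmax,ss = C₀·R = 20 × 4/3 ≈ 26.667 μg/mL.

26.7 μg/mL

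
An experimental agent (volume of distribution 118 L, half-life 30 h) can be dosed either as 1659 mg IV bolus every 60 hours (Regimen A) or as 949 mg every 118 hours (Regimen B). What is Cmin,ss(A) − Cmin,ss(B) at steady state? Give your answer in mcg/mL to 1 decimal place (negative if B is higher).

Regimen A: f = (1/2)^(60/30) ≈ 0.2500; Cmin,ss = (1659/118)·f/(1−f) ≈ 4.686 mcg/mL.
Regimen B: f = (1/2)^(118/30) ≈ 0.0655; Cmin,ss = (949/118)·f/(1−f) ≈ 0.564 mcg/mL.
Difference ≈ 4.686 − 0.564 ≈ 4.122 mcg/mL.

4.1 mcg/mL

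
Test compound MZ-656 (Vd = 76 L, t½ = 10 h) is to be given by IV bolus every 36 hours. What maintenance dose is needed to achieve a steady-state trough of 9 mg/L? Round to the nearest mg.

7610 mg

τ/t½ = 36/10 ≈ 3.6, so f = (1/2)^(36/10) ≈ 0.082469.
Cmin,ss = (D/Vd)·f/(1−f), so D = Cmin,ss·Vd·(1−f)/f.
D = 9 × 76 × (1−f)/f ≈ 9 × 76 × 11.12577 ≈ 7610.03 mg.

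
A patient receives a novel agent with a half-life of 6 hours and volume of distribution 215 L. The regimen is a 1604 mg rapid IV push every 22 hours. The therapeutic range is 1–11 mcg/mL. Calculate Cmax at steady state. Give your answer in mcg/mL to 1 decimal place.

8.1 mcg/mL

k = ln2/t½ = ln2/6 ≈ 0.115525 h⁻¹; fraction remaining f = e^(−kτ) = e^(−0.115525×22) ≈ 0.0787.
Accumulation ratio R = 1/(1 − f) ≈ 1/0.9213 ≈ 1.0854.
Each bolus raises the concentration by D/Vd = 1604/215 ≈ 7.460 mcg/mL.
Cmax,ss = C₀/(1 − f) ≈ 7.460/0.9213 ≈ 8.097 mcg/mL.
Peak 8.1 mcg/mL vs MTC 11 mcg/mL: below toxic threshold.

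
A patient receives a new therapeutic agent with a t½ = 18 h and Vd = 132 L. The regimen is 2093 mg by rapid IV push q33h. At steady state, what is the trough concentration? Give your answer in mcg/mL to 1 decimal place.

6.2 mcg/mL

k = ln2/t½ = ln2/18 ≈ 0.038508 h⁻¹; fraction remaining f = e^(−kτ) = e^(−0.038508×33) ≈ 0.2806.
Single-dose peak C₀ = D/Vd = 2093/132 ≈ 15.856 mcg/mL.
Steady-state trough Cmin,ss = C₀·f/(1−f) ≈ 15.856 × 0.2806/0.7194 ≈ 6.185 mcg/mL.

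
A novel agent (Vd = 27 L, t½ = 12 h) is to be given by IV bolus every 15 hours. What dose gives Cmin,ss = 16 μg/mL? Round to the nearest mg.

595 mg

τ/t½ = 15/12 ≈ 1.25, so f = (1/2)^(15/12) ≈ 0.420448.
Cmin,ss = (D/Vd)·f/(1−f), so D = Cmin,ss·Vd·(1−f)/f.
D = 16 × 27 × (1−f)/f ≈ 16 × 27 × 1.37842 ≈ 595.48 mg.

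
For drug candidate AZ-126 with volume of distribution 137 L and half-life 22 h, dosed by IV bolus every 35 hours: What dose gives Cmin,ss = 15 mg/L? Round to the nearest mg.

4135 mg

τ/t½ = 35/22 ≈ 1.5909, so f = (1/2)^(35/22) ≈ 0.331962.
Cmin,ss = (D/Vd)·f/(1−f), so D = Cmin,ss·Vd·(1−f)/f.
D = 15 × 137 × (1−f)/f ≈ 15 × 137 × 2.01239 ≈ 4135.46 mg.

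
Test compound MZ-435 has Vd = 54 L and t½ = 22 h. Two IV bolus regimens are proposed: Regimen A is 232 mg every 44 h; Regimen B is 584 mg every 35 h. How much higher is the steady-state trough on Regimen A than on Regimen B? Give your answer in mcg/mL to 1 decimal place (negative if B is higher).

-3.9 mcg/mL

Regimen A: f = (1/2)^(44/22) ≈ 0.2500; Cmin,ss = (232/54)·f/(1−f) ≈ 1.432 mcg/mL.
Regimen B: f = (1/2)^(35/22) ≈ 0.3320; Cmin,ss = (584/54)·f/(1−f) ≈ 5.375 mcg/mL.
Difference ≈ 1.432 − 5.375 ≈ -3.943 mcg/mL.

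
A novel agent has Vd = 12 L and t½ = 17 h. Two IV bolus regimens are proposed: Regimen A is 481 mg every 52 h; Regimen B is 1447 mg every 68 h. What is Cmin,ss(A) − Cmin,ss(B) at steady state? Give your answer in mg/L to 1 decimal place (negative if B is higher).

-2.6 mg/L

Regimen A: f = (1/2)^(52/17) ≈ 0.1200; Cmin,ss = (481/12)·f/(1−f) ≈ 5.466 mg/L.
Regimen B: f = (1/2)^(68/17) ≈ 0.0625; Cmin,ss = (1447/12)·f/(1−f) ≈ 8.039 mg/L.
Difference ≈ 5.466 − 8.039 ≈ -2.573 mg/L.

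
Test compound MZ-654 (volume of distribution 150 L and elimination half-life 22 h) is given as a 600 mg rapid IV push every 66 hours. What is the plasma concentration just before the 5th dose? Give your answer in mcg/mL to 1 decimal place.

f = (1/2)^(τ/t½) = (1/2)^(66/22) ≈ 0.1250.
C₀ = D/Vd = 600/150 ≈ 4.000 mcg/mL.
Before the 5th dose, 4 doses have been given. Superposition: Cmin = C₀·(f + f² + … + f^4).
≈ 4.000 × (0.1250 + 0.0156 + 0.0020 + 0.0002) ≈ 4.000 × 0.1428 ≈ 0.571 mcg/mL.

0.6 mcg/mL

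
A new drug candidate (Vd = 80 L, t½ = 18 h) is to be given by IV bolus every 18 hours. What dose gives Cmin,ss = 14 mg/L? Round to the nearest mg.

τ/t½ = 18/18 ≈ 1, so f = (1/2)^(18/18) ≈ 0.500000.
Cmin,ss = (D/Vd)·f/(1−f), so D = Cmin,ss·Vd·(1−f)/f.
D = 14 × 80 × (1−f)/f ≈ 14 × 80 × 1.00000 ≈ 1120.00 mg.

1120 mg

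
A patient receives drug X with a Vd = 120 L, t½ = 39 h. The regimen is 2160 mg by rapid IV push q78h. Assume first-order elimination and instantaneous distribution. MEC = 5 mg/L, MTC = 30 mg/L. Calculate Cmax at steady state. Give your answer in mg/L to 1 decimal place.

τ = 78 h = 2 half-lives, so f = (1/2)^2 = 0.25.
At steady state, R = 1/(1 − 0.25) = 4/3.
Single-dose peak C₀ = D/Vd = 2160/120 = 18 mg/L.
Steady-state peak Cmax,ss = C₀·R = 18 × 4/3 ≈ 24.000 mg/L.
Peak 24.0 mg/L vs MTC 30 mg/L: below toxic threshold.

24.0 mg/L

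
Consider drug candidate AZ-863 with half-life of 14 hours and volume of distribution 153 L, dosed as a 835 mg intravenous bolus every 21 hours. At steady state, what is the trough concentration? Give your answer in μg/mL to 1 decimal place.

τ/t½ = 21/14 ≈ 1.5, so fraction remaining f = (1/2)^(21/14) ≈ 0.3536.
Single-dose peak C₀ = D/Vd = 835/153 ≈ 5.458 μg/mL.
Steady-state trough Cmin,ss = C₀·f/(1−f) ≈ 5.458 × 0.3536/0.6464 ≈ 2.986 μg/mL.

3.0 μg/mL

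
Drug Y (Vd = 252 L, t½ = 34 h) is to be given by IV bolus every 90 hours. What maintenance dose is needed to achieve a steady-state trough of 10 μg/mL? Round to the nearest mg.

τ/t½ = 90/34 ≈ 2.6471, so f = (1/2)^(90/34) ≈ 0.159645.
Cmin,ss = (D/Vd)·f/(1−f), so D = Cmin,ss·Vd·(1−f)/f.
D = 10 × 252 × (1−f)/f ≈ 10 × 252 × 5.26390 ≈ 13265.03 mg.

13265 mg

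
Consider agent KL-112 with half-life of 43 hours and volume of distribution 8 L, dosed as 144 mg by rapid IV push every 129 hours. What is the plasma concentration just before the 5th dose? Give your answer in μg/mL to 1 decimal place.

2.6 μg/mL

f = (1/2)^(τ/t½) = (1/2)^(129/43) ≈ 0.1250.
C₀ = D/Vd = 144/8 ≈ 18.000 μg/mL.
Before the 5th dose, 4 doses have been given. Superposition: Cmin = C₀·(f + f² + … + f^4).
≈ 18.000 × (0.1250 + 0.0156 + 0.0020 + 0.0002) ≈ 18.000 × 0.1428 ≈ 2.570 μg/mL.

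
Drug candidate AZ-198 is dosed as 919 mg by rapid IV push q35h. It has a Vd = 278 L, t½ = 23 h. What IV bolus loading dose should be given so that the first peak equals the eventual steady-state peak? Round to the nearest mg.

f = (1/2)^(35/23) ≈ 0.348266; accumulation ratio R = 1/(1−f) ≈ 1.53437.
Loading dose to hit Cmax,ss on first dose: D_load = D_maint·R ≈ 919 × 1.53437 ≈ 1410.09 mg.

1410 mg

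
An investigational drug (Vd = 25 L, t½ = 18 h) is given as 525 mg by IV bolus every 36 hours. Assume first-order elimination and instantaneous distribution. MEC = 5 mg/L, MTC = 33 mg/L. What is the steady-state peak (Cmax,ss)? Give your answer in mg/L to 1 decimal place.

The dosing interval is 2 half-lives, so f = 2^(−2) = 0.25.
Accumulation ratio R = 1/(1 − f) = 1/0.75 = 4/3.
Single-dose peak C₀ = D/Vd = 525/25 = 21 mg/L.
Steady-state peak Cmax,ss = C₀·R = 21 × 4/3 ≈ 28.000 mg/L.
Peak 28.0 mg/L vs MTC 33 mg/L: below toxic threshold.

28.0 mg/L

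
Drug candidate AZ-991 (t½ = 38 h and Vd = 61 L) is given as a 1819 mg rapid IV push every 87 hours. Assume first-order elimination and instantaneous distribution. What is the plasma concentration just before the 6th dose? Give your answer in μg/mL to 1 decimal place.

7.7 μg/mL

f = (1/2)^(τ/t½) = (1/2)^(87/38) ≈ 0.2046.
C₀ = D/Vd = 1819/61 ≈ 29.820 μg/mL.
Before the 6th dose, 5 doses have been given. Superposition: Cmin = C₀·(f + f² + … + f^5).
≈ 29.820 × (0.2046 + 0.0419 + 0.0086 + 0.0018 + 0.0004) ≈ 29.820 × 0.2573 ≈ 7.673 μg/mL.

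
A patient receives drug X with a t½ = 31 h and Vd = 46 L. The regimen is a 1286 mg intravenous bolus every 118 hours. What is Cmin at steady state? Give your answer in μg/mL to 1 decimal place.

τ/t½ = 118/31 ≈ 3.8065, so fraction remaining f = (1/2)^(118/31) ≈ 0.0715.
Accumulation ratio R = 1/(1 − f) ≈ 1/0.9285 ≈ 1.0770.
Single-dose peak C₀ = D/Vd = 1286/46 ≈ 27.957 μg/mL.
Steady-state peak Cmax,ss = C₀·R ≈ 27.957 × 1.0770 ≈ 30.110 μg/mL.
Steady-state trough Cmin,ss = Cmax,ss·f ≈ 30.110 × 0.0715 ≈ 2.153 μg/mL.

2.2 μg/mL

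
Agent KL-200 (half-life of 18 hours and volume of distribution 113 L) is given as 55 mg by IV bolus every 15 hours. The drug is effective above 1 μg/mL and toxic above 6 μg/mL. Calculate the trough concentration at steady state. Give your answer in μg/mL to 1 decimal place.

0.6 μg/mL

Over one 15-h interval, 15/18 ≈ 0.83333 half-lives elapse, leaving f ≈ 0.5612 of each dose.
Accumulation ratio R = 1/(1 − f) ≈ 1/0.4388 ≈ 2.2789.
Each bolus raises the concentration by D/Vd = 55/113 ≈ 0.487 μg/mL.
Steady-state peak Cmax,ss = C₀·R ≈ 0.487 × 2.2789 ≈ 1.110 μg/mL.
Steady-state trough Cmin,ss = Cmax,ss·f ≈ 1.110 × 0.5612 ≈ 0.623 μg/mL.
Trough 0.6 μg/mL vs MEC 1 μg/mL: subtherapeutic.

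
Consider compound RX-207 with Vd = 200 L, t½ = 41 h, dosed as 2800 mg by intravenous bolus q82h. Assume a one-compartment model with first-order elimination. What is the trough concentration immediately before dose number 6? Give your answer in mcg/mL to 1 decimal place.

f = (1/2)^(τ/t½) = (1/2)^(82/41) ≈ 0.2500.
C₀ = D/Vd = 2800/200 ≈ 14.000 mcg/mL.
Before the 6th dose, 5 doses have been given. Superposition: Cmin = C₀·(f + f² + … + f^5).
≈ 14.000 × (0.2500 + 0.0625 + 0.0156 + 0.0039 + 0.0010) ≈ 14.000 × 0.3330 ≈ 4.662 mcg/mL.

4.7 mcg/mL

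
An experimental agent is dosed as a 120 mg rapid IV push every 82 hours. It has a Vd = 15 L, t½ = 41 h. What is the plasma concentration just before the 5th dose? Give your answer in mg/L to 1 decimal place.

2.7 mg/L

f = (1/2)^(τ/t½) = (1/2)^(82/41) ≈ 0.2500.
C₀ = D/Vd = 120/15 ≈ 8.000 mg/L.
Before the 5th dose, 4 doses have been given. Superposition: Cmin = C₀·(f + f² + … + f^4).
≈ 8.000 × (0.2500 + 0.0625 + 0.0156 + 0.0039) ≈ 8.000 × 0.3320 ≈ 2.656 mg/L.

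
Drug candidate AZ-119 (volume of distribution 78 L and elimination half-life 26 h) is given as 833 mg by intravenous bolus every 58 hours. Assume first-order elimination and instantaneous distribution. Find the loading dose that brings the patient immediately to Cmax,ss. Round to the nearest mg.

1059 mg

f = (1/2)^(58/26) ≈ 0.213045; accumulation ratio R = 1/(1−f) ≈ 1.27072.
Loading dose to hit Cmax,ss on first dose: D_load = D_maint·R ≈ 833 × 1.27072 ≈ 1058.51 mg.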